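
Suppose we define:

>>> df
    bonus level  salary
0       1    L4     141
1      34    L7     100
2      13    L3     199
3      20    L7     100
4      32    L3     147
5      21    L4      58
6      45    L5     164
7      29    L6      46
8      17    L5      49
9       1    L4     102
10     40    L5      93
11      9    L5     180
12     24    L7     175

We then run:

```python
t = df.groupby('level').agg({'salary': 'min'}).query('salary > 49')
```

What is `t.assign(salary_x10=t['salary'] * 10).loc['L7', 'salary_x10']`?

1000

group by level, min of salary:
       salary
level        
L3        147
L4         58
L5         49
L6         46
L7        100
filter rows where salary > 49:
       salary
level        
L3        147
L4         58
L7        100
add column salary_x10 = t['salary'] * 10:
       salary  salary_x10
level                    
L3        147        1470
L4         58         580
L7        100        1000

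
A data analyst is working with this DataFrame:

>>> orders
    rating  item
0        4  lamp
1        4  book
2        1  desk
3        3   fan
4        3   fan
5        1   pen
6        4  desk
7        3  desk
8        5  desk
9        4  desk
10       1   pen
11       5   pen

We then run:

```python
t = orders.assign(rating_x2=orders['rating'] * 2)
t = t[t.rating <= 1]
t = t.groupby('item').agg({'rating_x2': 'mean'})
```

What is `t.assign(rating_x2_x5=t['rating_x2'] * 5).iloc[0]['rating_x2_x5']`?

10.0

add column rating_x2 = orders['rating'] * 2:
    rating  item  rating_x2
0        4  lamp          8
1        4  book          8
2        1  desk          2
3        3   fan          6
4        3   fan          6
5        1   pen          2
6        4  desk          8
7        3  desk          6
8        5  desk         10
9        4  desk          8
10       1   pen          2
11       5   pen         10
filter rows where rating <= 1:
    rating  item  rating_x2
2        1  desk          2
5        1   pen          2
10       1   pen          2
group by item, mean of rating_x2:
      rating_x2
item           
desk        2.0
pen         2.0
add column rating_x2_x5 = t['rating_x2'] * 5:
      rating_x2  rating_x2_x5
item                         
desk        2.0          10.0
pen         2.0          10.0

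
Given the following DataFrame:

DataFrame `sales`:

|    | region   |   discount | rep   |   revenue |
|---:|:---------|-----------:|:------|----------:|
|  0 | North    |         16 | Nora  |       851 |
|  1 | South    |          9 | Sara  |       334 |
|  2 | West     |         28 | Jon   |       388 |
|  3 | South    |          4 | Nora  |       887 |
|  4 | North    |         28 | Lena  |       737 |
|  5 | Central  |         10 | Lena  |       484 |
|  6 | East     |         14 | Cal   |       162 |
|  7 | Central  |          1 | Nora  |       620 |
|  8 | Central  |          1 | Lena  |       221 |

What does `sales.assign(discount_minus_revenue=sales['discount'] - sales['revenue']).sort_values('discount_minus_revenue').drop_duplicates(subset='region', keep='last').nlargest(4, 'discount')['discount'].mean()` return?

19.75

add column discount_minus_revenue = sales['discount'] - sales['revenue']:
    region  discount   rep  revenue  discount_minus_revenue
0    North        16  Nora      851                    -835
1    South         9  Sara      334                    -325
2     West        28   Jon      388                    -360
3    South         4  Nora      887                    -883
4    North        28  Lena      737                    -709
5  Central        10  Lena      484                    -474
6     East        14   Cal      162                    -148
7  Central         1  Nora      620                    -619
8  Central         1  Lena      221                    -220
sort by discount_minus_revenue:
    region  discount   rep  revenue  discount_minus_revenue
3    South         4  Nora      887                    -883
0    North        16  Nora      851                    -835
4    North        28  Lena      737                    -709
7  Central         1  Nora      620                    -619
5  Central        10  Lena      484                    -474
2     West        28   Jon      388                    -360
1    South         9  Sara      334                    -325
8  Central         1  Lena      221                    -220
6     East        14   Cal      162                    -148
drop duplicate region (keep=last):
    region  discount   rep  revenue  discount_minus_revenue
4    North        28  Lena      737                    -709
2     West        28   Jon      388                    -360
1    South         9  Sara      334                    -325
8  Central         1  Lena      221                    -220
6     East        14   Cal      162                    -148
take 4 rows with largest discount:
  region  discount   rep  revenue  discount_minus_revenue
4  North        28  Lena      737                    -709
2   West        28   Jon      388                    -360
6   East        14   Cal      162                    -148
1  South         9  Sara      334                    -325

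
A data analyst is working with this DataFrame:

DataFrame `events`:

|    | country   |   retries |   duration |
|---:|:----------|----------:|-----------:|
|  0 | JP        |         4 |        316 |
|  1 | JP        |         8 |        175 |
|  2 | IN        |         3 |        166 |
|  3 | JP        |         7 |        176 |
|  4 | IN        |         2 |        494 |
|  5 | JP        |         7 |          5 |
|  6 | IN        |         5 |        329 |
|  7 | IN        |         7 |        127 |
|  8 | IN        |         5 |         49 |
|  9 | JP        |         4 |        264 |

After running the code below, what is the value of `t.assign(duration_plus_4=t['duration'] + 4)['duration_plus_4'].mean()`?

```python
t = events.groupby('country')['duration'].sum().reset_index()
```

group by country, sum of duration:
country
IN    1165
JP     936
Name: duration, dtype: int64
reset_index():
  country  duration
0      IN      1165
1      JP       936
add column duration_plus_4 = t['duration'] + 4:
  country  duration  duration_plus_4
0      IN      1165             1169
1      JP       936              940
The mean of column 'duration_plus_4' is 1054.5.

1054.5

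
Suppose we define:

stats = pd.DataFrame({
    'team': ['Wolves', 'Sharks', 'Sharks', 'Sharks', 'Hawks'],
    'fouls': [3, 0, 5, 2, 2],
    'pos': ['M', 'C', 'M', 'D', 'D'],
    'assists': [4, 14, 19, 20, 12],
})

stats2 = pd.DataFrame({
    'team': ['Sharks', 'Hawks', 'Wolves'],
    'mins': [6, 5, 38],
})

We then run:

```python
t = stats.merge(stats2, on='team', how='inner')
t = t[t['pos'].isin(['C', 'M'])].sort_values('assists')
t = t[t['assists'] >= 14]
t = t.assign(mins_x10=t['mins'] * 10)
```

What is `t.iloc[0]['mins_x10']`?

60

merge on 'team' (how='inner') → 5 rows:
     team  fouls pos  assists  mins
0  Wolves      3   M        4    38
1  Sharks      0   C       14     6
2  Sharks      5   M       19     6
3  Sharks      2   D       20     6
4   Hawks      2   D       12     5
filter rows where pos in ['C', 'M']:
     team  fouls pos  assists  mins
0  Wolves      3   M        4    38
1  Sharks      0   C       14     6
2  Sharks      5   M       19     6
sort by assists:
     team  fouls pos  assists  mins
0  Wolves      3   M        4    38
1  Sharks      0   C       14     6
2  Sharks      5   M       19     6
filter rows where assists >= 14:
     team  fouls pos  assists  mins
1  Sharks      0   C       14     6
2  Sharks      5   M       19     6
add column mins_x10 = t['mins'] * 10:
     team  fouls pos  assists  mins  mins_x10
1  Sharks      0   C       14     6        60
2  Sharks      5   M       19     6        60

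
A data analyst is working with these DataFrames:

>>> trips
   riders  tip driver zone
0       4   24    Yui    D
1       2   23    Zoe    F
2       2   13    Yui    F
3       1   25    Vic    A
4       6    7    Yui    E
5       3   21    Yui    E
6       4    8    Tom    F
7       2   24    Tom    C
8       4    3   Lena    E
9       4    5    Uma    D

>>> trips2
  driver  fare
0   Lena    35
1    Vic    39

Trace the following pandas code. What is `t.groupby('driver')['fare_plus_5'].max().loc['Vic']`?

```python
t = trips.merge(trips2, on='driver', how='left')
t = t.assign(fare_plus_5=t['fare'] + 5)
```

merge on 'driver' (how='left') → 10 rows:
   riders  tip driver zone  fare
0       4   24    Yui    D   NaN
1       2   23    Zoe    F   NaN
2       2   13    Yui    F   NaN
3       1   25    Vic    A  39.0
4       6    7    Yui    E   NaN
5       3   21    Yui    E   NaN
6       4    8    Tom    F   NaN
7       2   24    Tom    C   NaN
8       4    3   Lena    E  35.0
9       4    5    Uma    D   NaN
add column fare_plus_5 = t['fare'] + 5:
   riders  tip driver zone  fare  fare_plus_5
0       4   24    Yui    D   NaN          NaN
1       2   23    Zoe    F   NaN          NaN
2       2   13    Yui    F   NaN          NaN
3       1   25    Vic    A  39.0         44.0
4       6    7    Yui    E   NaN          NaN
5       3   21    Yui    E   NaN          NaN
6       4    8    Tom    F   NaN          NaN
7       2   24    Tom    C   NaN          NaN
8       4    3   Lena    E  35.0         40.0
9       4    5    Uma    D   NaN          NaN
group by driver, max of fare_plus_5:
driver
Lena    40.0
Tom      NaN
Uma      NaN
Vic     44.0
Yui      NaN
Zoe      NaN
Name: fare_plus_5, dtype: float64
Hence 44.0.

44.0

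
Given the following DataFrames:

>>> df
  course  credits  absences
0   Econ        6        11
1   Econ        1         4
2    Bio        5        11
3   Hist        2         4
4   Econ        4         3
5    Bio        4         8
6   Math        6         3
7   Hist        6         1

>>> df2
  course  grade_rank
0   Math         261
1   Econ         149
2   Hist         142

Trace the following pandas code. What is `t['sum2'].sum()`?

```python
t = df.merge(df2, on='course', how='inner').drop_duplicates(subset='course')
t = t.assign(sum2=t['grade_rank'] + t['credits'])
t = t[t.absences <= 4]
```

merge on 'course' (how='inner') → 6 rows:
  course  credits  absences  grade_rank
0   Econ        6        11         149
1   Econ        1         4         149
2   Hist        2         4         142
3   Econ        4         3         149
4   Math        6         3         261
5   Hist        6         1         142
drop duplicate course (keep=first):
  course  credits  absences  grade_rank
0   Econ        6        11         149
2   Hist        2         4         142
4   Math        6         3         261
add column sum2 = t['grade_rank'] + t['credits']:
  course  credits  absences  grade_rank  sum2
0   Econ        6        11         149   155
2   Hist        2         4         142   144
4   Math        6         3         261   267
filter rows where absences <= 4:
  course  credits  absences  grade_rank  sum2
2   Hist        2         4         142   144
4   Math        6         3         261   267
The sum of column 'sum2' is 411.

411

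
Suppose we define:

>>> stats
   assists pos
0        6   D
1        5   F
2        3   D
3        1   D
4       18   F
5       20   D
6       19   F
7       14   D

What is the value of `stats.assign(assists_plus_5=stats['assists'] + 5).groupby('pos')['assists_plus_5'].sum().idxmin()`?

add column assists_plus_5 = stats['assists'] + 5:
   assists pos  assists_plus_5
0        6   D              11
1        5   F              10
2        3   D               8
3        1   D               6
4       18   F              23
5       20   D              25
6       19   F              24
7       14   D              19
group by pos, sum of assists_plus_5:
pos
D    69
F    57
Name: assists_plus_5, dtype: int64
Taking the label with the smallest value gives F.

F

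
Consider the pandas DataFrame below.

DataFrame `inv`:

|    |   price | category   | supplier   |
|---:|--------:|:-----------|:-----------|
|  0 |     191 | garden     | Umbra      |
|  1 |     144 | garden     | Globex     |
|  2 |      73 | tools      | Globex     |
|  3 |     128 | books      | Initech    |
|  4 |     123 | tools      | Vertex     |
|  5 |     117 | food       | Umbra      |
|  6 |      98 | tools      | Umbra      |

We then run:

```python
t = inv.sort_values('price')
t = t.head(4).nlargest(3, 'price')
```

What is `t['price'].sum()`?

338

sort by price:
   price category supplier
2     73    tools   Globex
6     98    tools    Umbra
5    117     food    Umbra
4    123    tools   Vertex
3    128    books  Initech
1    144   garden   Globex
0    191   garden    Umbra
take first 4 rows:
   price category supplier
2     73    tools   Globex
6     98    tools    Umbra
5    117     food    Umbra
4    123    tools   Vertex
take 3 rows with largest price:
   price category supplier
4    123    tools   Vertex
5    117     food    Umbra
6     98    tools    Umbra
Finally, sum of column 'price' = 338.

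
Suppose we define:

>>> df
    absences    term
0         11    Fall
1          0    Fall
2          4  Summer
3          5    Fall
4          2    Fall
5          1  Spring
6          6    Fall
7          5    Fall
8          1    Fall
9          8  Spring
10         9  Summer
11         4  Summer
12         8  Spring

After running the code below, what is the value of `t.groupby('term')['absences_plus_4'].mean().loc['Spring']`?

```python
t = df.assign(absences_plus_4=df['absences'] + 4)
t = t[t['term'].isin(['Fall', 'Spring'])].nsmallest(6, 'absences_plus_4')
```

add column absences_plus_4 = df['absences'] + 4:
    absences    term  absences_plus_4
0         11    Fall               15
1          0    Fall                4
2          4  Summer                8
3          5    Fall                9
4          2    Fall                6
5          1  Spring                5
6          6    Fall               10
7          5    Fall                9
8          1    Fall                5
9          8  Spring               12
10         9  Summer               13
11         4  Summer                8
12         8  Spring               12
filter rows where term in ['Fall', 'Spring']:
    absences    term  absences_plus_4
0         11    Fall               15
1          0    Fall                4
3          5    Fall                9
4          2    Fall                6
5          1  Spring                5
6          6    Fall               10
7          5    Fall                9
8          1    Fall                5
9          8  Spring               12
12         8  Spring               12
take 6 rows with smallest absences_plus_4:
   absences    term  absences_plus_4
1         0    Fall                4
5         1  Spring                5
8         1    Fall                5
4         2    Fall                6
3         5    Fall                9
7         5    Fall                9
group by term, mean of absences_plus_4:
term
Fall      6.6
Spring    5.0
Name: absences_plus_4, dtype: float64
Reading off the value at index 'Spring', we get 5.0.

5.0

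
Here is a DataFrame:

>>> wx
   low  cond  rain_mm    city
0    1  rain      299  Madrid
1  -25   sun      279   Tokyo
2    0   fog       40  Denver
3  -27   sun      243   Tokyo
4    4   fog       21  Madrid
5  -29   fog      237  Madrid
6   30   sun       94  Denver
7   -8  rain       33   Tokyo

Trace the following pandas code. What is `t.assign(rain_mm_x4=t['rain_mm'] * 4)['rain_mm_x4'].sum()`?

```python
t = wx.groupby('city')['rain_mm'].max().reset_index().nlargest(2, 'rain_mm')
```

2312

group by city, max of rain_mm:
city
Denver     94
Madrid    299
Tokyo     279
Name: rain_mm, dtype: int64
reset_index():
     city  rain_mm
0  Denver       94
1  Madrid      299
2   Tokyo      279
take 2 rows with largest rain_mm:
     city  rain_mm
1  Madrid      299
2   Tokyo      279
add column rain_mm_x4 = t['rain_mm'] * 4:
     city  rain_mm  rain_mm_x4
1  Madrid      299        1196
2   Tokyo      279        1116
Reading off the sum of column 'rain_mm_x4', we get 2312.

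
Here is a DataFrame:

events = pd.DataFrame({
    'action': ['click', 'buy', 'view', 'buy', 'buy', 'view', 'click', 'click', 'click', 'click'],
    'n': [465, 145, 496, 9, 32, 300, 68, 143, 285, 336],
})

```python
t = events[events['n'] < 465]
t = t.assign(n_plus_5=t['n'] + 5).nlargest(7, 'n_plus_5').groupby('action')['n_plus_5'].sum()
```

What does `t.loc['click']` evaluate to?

852

filter rows where n < 465:
  action    n
1    buy  145
3    buy    9
4    buy   32
5   view  300
6  click   68
7  click  143
8  click  285
9  click  336
add column n_plus_5 = t['n'] + 5:
  action    n  n_plus_5
1    buy  145       150
3    buy    9        14
4    buy   32        37
5   view  300       305
6  click   68        73
7  click  143       148
8  click  285       290
9  click  336       341
take 7 rows with largest n_plus_5:
  action    n  n_plus_5
9  click  336       341
5   view  300       305
8  click  285       290
1    buy  145       150
7  click  143       148
6  click   68        73
4    buy   32        37
group by action, sum of n_plus_5:
action
buy      187
click    852
view     305
Name: n_plus_5, dtype: int64
Taking the value at index 'click' gives 852.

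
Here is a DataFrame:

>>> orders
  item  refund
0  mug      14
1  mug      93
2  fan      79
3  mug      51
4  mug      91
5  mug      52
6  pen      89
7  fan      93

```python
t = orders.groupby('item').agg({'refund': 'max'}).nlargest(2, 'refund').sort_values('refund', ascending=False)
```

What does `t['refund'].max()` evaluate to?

93

group by item, max of refund:
      refund
item        
fan       93
mug       93
pen       89
take 2 rows with largest refund:
      refund
item        
fan       93
mug       93
sort by refund descending:
      refund
item        
fan       93
mug       93
So max() = 93.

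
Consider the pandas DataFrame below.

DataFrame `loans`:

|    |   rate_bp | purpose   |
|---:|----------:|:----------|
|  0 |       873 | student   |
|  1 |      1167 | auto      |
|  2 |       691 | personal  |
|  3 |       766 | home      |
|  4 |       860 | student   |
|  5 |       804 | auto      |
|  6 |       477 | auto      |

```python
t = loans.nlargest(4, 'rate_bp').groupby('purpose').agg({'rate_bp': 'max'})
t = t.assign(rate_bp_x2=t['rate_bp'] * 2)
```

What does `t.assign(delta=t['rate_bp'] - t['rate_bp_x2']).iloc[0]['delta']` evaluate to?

take 4 rows with largest rate_bp:
   rate_bp  purpose
1     1167     auto
0      873  student
4      860  student
5      804     auto
group by purpose, max of rate_bp:
         rate_bp
purpose         
auto        1167
student      873
add column rate_bp_x2 = t['rate_bp'] * 2:
         rate_bp  rate_bp_x2
purpose                     
auto        1167        2334
student      873        1746
add column delta = t['rate_bp'] - t['rate_bp_x2']:
         rate_bp  rate_bp_x2  delta
purpose                            
auto        1167        2334  -1167
student      873        1746   -873

-1167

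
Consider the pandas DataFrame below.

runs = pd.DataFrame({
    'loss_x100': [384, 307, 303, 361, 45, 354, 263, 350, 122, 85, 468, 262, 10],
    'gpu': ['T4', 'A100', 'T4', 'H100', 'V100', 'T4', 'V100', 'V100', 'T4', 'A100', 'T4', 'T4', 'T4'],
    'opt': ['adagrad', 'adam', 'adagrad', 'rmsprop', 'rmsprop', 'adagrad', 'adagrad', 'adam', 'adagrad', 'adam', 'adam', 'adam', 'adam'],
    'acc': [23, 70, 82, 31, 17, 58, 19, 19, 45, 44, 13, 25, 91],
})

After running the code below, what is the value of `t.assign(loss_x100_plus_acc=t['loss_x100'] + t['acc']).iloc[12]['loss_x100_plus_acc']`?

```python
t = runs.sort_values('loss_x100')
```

sort by loss_x100:
    loss_x100   gpu      opt  acc
12         10    T4     adam   91
4          45  V100  rmsprop   17
9          85  A100     adam   44
8         122    T4  adagrad   45
11        262    T4     adam   25
6         263  V100  adagrad   19
2         303    T4  adagrad   82
1         307  A100     adam   70
7         350  V100     adam   19
5         354    T4  adagrad   58
3         361  H100  rmsprop   31
0         384    T4  adagrad   23
10        468    T4     adam   13
add column loss_x100_plus_acc = t['loss_x100'] + t['acc']:
    loss_x100   gpu      opt  acc  loss_x100_plus_acc
12         10    T4     adam   91                 101
4          45  V100  rmsprop   17                  62
9          85  A100     adam   44                 129
8         122    T4  adagrad   45                 167
11        262    T4     adam   25                 287
6         263  V100  adagrad   19                 282
2         303    T4  adagrad   82                 385
1         307  A100     adam   70                 377
7         350  V100     adam   19                 369
5         354    T4  adagrad   58                 412
3         361  H100  rmsprop   31                 392
0         384    T4  adagrad   23                 407
10        468    T4     adam   13                 481
Then the value at position 12, column 'loss_x100_plus_acc': 481

481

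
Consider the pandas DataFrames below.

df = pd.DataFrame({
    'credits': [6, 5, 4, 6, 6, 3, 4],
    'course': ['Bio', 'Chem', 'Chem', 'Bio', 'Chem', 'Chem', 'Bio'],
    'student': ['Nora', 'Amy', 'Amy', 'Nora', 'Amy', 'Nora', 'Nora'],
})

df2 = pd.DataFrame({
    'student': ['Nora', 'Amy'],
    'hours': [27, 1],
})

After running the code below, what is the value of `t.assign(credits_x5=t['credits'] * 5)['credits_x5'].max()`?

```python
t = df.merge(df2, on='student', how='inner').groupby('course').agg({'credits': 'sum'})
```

90

merge on 'student' (how='inner') → 7 rows:
   credits course student  hours
0        6    Bio    Nora     27
1        5   Chem     Amy      1
2        4   Chem     Amy      1
3        6    Bio    Nora     27
4        6   Chem     Amy      1
5        3   Chem    Nora     27
6        4    Bio    Nora     27
group by course, sum of credits:
        credits
course         
Bio          16
Chem         18
add column credits_x5 = t['credits'] * 5:
        credits  credits_x5
course                     
Bio          16          80
Chem         18          90
Finally, max of column 'credits_x5' = 90.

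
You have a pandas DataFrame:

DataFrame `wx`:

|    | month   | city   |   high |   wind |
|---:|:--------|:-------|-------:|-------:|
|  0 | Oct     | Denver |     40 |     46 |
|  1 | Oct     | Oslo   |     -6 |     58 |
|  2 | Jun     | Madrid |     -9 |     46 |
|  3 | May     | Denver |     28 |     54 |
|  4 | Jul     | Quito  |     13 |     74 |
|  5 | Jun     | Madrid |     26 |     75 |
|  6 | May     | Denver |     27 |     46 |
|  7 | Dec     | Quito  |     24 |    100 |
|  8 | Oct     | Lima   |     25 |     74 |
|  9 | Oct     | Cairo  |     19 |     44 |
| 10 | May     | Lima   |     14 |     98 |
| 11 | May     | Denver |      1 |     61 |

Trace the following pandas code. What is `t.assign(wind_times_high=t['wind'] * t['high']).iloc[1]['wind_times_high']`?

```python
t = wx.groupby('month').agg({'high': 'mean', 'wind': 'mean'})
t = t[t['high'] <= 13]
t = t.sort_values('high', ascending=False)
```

514.25

group by month: mean(high), mean(wind):
       high    wind
month              
Dec    24.0  100.00
Jul    13.0   74.00
Jun     8.5   60.50
May    17.5   64.75
Oct    19.5   55.50
filter rows where high <= 13:
       high  wind
month            
Jul    13.0  74.0
Jun     8.5  60.5
sort by high descending:
       high  wind
month            
Jul    13.0  74.0
Jun     8.5  60.5
add column wind_times_high = t['wind'] * t['high']:
       high  wind  wind_times_high
month                             
Jul    13.0  74.0           962.00
Jun     8.5  60.5           514.25
Then the value at position 1, column 'wind_times_high': 514.25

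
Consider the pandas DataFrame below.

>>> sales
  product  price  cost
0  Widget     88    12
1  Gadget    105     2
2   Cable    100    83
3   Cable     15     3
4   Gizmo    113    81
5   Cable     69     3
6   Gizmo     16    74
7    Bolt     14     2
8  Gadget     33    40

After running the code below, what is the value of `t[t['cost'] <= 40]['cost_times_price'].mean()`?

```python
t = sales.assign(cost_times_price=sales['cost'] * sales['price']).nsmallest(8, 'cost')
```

477.666666667

add column cost_times_price = sales['cost'] * sales['price']:
  product  price  cost  cost_times_price
0  Widget     88    12              1056
1  Gadget    105     2               210
2   Cable    100    83              8300
3   Cable     15     3                45
4   Gizmo    113    81              9153
5   Cable     69     3               207
6   Gizmo     16    74              1184
7    Bolt     14     2                28
8  Gadget     33    40              1320
take 8 rows with smallest cost:
  product  price  cost  cost_times_price
1  Gadget    105     2               210
7    Bolt     14     2                28
3   Cable     15     3                45
5   Cable     69     3               207
0  Widget     88    12              1056
8  Gadget     33    40              1320
6   Gizmo     16    74              1184
4   Gizmo    113    81              9153
filter rows where cost <= 40:
  product  price  cost  cost_times_price
1  Gadget    105     2               210
7    Bolt     14     2                28
3   Cable     15     3                45
5   Cable     69     3               207
0  Widget     88    12              1056
8  Gadget     33    40              1320
So mean() = 477.666666667.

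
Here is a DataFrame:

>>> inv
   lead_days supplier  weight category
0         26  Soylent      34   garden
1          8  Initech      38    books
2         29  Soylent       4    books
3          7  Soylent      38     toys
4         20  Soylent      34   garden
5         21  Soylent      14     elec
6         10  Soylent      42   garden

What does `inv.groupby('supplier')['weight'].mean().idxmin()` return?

group by supplier, mean of weight:
supplier
Initech    38.000000
Soylent    27.666667
Name: weight, dtype: float64
Hence Soylent.

Soylent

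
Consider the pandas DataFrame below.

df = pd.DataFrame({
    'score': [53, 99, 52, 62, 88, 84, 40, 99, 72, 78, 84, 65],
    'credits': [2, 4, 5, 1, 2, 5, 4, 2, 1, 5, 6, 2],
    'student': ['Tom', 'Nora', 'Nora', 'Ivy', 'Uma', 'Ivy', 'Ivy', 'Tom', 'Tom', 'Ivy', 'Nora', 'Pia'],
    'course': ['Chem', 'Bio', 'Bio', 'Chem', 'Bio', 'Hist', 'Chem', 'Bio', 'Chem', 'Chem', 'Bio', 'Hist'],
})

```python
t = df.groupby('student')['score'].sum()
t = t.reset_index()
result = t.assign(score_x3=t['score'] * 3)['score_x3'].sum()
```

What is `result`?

group by student, sum of score:
student
Ivy     264
Nora    235
Pia      65
Tom     224
Uma      88
Name: score, dtype: int64
reset_index():
  student  score
0     Ivy    264
1    Nora    235
2     Pia     65
3     Tom    224
4     Uma     88
add column score_x3 = t['score'] * 3:
  student  score  score_x3
0     Ivy    264       792
1    Nora    235       705
2     Pia     65       195
3     Tom    224       672
4     Uma     88       264
Taking the sum of column 'score_x3' gives 2628.

2628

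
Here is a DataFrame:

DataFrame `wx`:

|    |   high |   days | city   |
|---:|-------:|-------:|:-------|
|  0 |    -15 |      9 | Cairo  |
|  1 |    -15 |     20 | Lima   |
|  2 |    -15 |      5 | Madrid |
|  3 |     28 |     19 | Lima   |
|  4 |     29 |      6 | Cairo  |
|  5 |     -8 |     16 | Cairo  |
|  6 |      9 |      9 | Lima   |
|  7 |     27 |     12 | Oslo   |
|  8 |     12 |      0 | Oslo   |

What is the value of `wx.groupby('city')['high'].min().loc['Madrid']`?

group by city, min of high:
city
Cairo    -15
Lima     -15
Madrid   -15
Oslo      12
Name: high, dtype: int64
So loc['Madrid'] = -15.

-15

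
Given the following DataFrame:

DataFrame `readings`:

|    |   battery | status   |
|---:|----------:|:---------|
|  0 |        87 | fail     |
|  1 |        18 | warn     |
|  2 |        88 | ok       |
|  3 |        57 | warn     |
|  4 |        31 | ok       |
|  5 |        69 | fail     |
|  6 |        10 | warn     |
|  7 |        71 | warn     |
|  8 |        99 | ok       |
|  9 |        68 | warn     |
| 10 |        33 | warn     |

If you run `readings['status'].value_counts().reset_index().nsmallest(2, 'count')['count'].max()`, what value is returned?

value_counts of status:
status
warn    6
ok      3
fail    2
Name: count, dtype: int64
reset_index():
  status  count
0   warn      6
1     ok      3
2   fail      2
take 2 rows with smallest count:
  status  count
2   fail      2
1     ok      3
So max() = 3.

3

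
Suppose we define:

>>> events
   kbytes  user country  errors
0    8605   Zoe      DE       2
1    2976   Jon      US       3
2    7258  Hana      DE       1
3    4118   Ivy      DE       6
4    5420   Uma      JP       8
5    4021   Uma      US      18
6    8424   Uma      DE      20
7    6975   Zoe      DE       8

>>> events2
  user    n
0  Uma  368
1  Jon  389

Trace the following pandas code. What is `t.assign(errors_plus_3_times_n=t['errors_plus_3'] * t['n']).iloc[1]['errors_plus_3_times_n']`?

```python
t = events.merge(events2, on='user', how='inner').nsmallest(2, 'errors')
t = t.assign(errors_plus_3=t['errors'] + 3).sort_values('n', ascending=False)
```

merge on 'user' (how='inner') → 4 rows:
   kbytes user country  errors    n
0    2976  Jon      US       3  389
1    5420  Uma      JP       8  368
2    4021  Uma      US      18  368
3    8424  Uma      DE      20  368
take 2 rows with smallest errors:
   kbytes user country  errors    n
0    2976  Jon      US       3  389
1    5420  Uma      JP       8  368
add column errors_plus_3 = t['errors'] + 3:
   kbytes user country  errors    n  errors_plus_3
0    2976  Jon      US       3  389              6
1    5420  Uma      JP       8  368             11
sort by n descending:
   kbytes user country  errors    n  errors_plus_3
0    2976  Jon      US       3  389              6
1    5420  Uma      JP       8  368             11
add column errors_plus_3_times_n = t['errors_plus_3'] * t['n']:
   kbytes user country  errors    n  errors_plus_3  errors_plus_3_times_n
0    2976  Jon      US       3  389              6                   2334
1    5420  Uma      JP       8  368             11                   4048
Reading off the value at position 1, column 'errors_plus_3_times_n', we get 4048.

4048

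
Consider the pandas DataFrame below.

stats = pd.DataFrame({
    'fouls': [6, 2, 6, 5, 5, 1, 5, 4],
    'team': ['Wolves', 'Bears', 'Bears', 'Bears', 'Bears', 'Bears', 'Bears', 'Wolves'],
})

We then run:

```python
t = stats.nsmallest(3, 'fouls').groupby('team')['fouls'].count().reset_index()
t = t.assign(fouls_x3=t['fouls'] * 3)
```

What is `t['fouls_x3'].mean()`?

take 3 rows with smallest fouls:
   fouls    team
5      1   Bears
1      2   Bears
7      4  Wolves
group by team, count of fouls:
team
Bears     2
Wolves    1
Name: fouls, dtype: int64
reset_index():
     team  fouls
0   Bears      2
1  Wolves      1
add column fouls_x3 = t['fouls'] * 3:
     team  fouls  fouls_x3
0   Bears      2         6
1  Wolves      1         3

4.5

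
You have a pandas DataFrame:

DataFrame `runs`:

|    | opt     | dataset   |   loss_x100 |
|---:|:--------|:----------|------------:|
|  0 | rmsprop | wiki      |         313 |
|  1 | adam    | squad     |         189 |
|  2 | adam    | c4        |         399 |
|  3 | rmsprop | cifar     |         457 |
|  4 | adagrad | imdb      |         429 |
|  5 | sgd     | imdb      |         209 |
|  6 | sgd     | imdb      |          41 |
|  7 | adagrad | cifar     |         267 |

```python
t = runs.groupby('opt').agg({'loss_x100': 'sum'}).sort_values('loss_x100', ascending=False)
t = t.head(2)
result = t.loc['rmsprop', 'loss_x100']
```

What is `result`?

770

group by opt, sum of loss_x100:
         loss_x100
opt               
adagrad        696
adam           588
rmsprop        770
sgd            250
sort by loss_x100 descending:
         loss_x100
opt               
rmsprop        770
adagrad        696
adam           588
sgd            250
take first 2 rows:
         loss_x100
opt               
rmsprop        770
adagrad        696
Reading off the value at row 'rmsprop', column 'loss_x100', we get 770.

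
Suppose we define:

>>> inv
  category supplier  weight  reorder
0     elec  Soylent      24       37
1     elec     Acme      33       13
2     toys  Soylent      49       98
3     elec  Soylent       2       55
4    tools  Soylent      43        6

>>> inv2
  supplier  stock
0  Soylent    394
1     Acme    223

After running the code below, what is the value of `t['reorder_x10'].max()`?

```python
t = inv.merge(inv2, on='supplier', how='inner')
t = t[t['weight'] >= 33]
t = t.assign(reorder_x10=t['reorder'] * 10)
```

980

merge on 'supplier' (how='inner') → 5 rows:
  category supplier  weight  reorder  stock
0     elec  Soylent      24       37    394
1     elec     Acme      33       13    223
2     toys  Soylent      49       98    394
3     elec  Soylent       2       55    394
4    tools  Soylent      43        6    394
filter rows where weight >= 33:
  category supplier  weight  reorder  stock
1     elec     Acme      33       13    223
2     toys  Soylent      49       98    394
4    tools  Soylent      43        6    394
add column reorder_x10 = t['reorder'] * 10:
  category supplier  weight  reorder  stock  reorder_x10
1     elec     Acme      33       13    223          130
2     toys  Soylent      49       98    394          980
4    tools  Soylent      43        6    394           60
Taking the max of column 'reorder_x10' gives 980.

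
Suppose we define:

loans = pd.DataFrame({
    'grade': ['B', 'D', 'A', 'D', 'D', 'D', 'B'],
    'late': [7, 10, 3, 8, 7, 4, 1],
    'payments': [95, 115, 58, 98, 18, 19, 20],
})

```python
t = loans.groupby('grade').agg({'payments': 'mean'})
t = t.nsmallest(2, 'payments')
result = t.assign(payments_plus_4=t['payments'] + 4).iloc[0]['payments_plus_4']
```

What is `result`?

61.5

group by grade, mean of payments:
       payments
grade          
A          58.0
B          57.5
D          62.5
take 2 rows with smallest payments:
       payments
grade          
B          57.5
A          58.0
add column payments_plus_4 = t['payments'] + 4:
       payments  payments_plus_4
grade                           
B          57.5             61.5
A          58.0             62.0
Finally, value at position 0, column 'payments_plus_4' = 61.5.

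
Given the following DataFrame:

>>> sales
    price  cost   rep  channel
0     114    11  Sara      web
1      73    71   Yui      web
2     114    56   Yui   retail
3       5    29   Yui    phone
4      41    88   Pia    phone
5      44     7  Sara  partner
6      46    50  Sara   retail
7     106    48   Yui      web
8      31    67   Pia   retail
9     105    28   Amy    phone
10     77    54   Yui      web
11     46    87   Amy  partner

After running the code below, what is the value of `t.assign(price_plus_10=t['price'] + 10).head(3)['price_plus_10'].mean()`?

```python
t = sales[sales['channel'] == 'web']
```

107.666666667

filter rows where channel == 'web':
    price  cost   rep channel
0     114    11  Sara     web
1      73    71   Yui     web
7     106    48   Yui     web
10     77    54   Yui     web
add column price_plus_10 = t['price'] + 10:
    price  cost   rep channel  price_plus_10
0     114    11  Sara     web            124
1      73    71   Yui     web             83
7     106    48   Yui     web            116
10     77    54   Yui     web             87
take first 3 rows:
   price  cost   rep channel  price_plus_10
0    114    11  Sara     web            124
1     73    71   Yui     web             83
7    106    48   Yui     web            116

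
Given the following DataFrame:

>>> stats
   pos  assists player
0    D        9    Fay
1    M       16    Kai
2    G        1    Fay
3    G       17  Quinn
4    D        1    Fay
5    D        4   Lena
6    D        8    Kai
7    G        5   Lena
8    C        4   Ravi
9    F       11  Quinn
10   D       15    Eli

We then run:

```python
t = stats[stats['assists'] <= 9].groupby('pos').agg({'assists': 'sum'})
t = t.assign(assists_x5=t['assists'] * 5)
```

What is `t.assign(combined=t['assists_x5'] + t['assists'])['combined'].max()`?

132

filter rows where assists <= 9:
  pos  assists player
0   D        9    Fay
2   G        1    Fay
4   D        1    Fay
5   D        4   Lena
6   D        8    Kai
7   G        5   Lena
8   C        4   Ravi
group by pos, sum of assists:
     assists
pos         
C          4
D         22
G          6
add column assists_x5 = t['assists'] * 5:
     assists  assists_x5
pos                     
C          4          20
D         22         110
G          6          30
add column combined = t['assists_x5'] + t['assists']:
     assists  assists_x5  combined
pos                               
C          4          20        24
D         22         110       132
G          6          30        36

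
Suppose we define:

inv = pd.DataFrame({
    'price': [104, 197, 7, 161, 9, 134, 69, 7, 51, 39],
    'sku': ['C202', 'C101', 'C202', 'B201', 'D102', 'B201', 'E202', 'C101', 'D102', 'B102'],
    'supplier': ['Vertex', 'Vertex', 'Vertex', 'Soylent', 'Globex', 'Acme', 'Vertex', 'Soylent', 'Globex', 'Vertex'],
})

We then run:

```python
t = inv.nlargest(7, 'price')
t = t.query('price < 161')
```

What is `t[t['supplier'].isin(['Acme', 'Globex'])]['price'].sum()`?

take 7 rows with largest price:
   price   sku supplier
1    197  C101   Vertex
3    161  B201  Soylent
5    134  B201     Acme
0    104  C202   Vertex
6     69  E202   Vertex
8     51  D102   Globex
9     39  B102   Vertex
filter rows where price < 161:
   price   sku supplier
5    134  B201     Acme
0    104  C202   Vertex
6     69  E202   Vertex
8     51  D102   Globex
9     39  B102   Vertex
filter rows where supplier in ['Acme', 'Globex']:
   price   sku supplier
5    134  B201     Acme
8     51  D102   Globex
Reading off the sum of column 'price', we get 185.

185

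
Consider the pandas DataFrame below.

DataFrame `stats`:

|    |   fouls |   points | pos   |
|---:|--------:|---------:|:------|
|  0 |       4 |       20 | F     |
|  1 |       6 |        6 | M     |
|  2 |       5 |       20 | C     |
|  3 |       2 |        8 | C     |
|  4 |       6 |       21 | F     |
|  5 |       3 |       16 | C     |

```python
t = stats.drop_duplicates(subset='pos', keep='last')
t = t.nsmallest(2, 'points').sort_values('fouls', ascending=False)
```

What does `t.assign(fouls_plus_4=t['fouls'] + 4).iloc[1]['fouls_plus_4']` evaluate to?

drop duplicate pos (keep=last):
   fouls  points pos
1      6       6   M
4      6      21   F
5      3      16   C
take 2 rows with smallest points:
   fouls  points pos
1      6       6   M
5      3      16   C
sort by fouls descending:
   fouls  points pos
1      6       6   M
5      3      16   C
add column fouls_plus_4 = t['fouls'] + 4:
   fouls  points pos  fouls_plus_4
1      6       6   M            10
5      3      16   C             7
The value at position 1, column 'fouls_plus_4' is 7.

7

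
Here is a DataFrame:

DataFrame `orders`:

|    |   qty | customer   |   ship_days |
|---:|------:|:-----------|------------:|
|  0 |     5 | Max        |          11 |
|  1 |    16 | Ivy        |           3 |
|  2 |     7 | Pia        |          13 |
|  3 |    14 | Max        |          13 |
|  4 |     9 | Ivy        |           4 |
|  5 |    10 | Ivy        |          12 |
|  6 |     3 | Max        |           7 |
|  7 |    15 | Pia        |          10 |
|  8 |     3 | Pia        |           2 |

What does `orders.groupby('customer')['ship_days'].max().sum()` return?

group by customer, max of ship_days:
customer
Ivy    12
Max    13
Pia    13
Name: ship_days, dtype: int64
Finally, sum of the resulting series = 38.

38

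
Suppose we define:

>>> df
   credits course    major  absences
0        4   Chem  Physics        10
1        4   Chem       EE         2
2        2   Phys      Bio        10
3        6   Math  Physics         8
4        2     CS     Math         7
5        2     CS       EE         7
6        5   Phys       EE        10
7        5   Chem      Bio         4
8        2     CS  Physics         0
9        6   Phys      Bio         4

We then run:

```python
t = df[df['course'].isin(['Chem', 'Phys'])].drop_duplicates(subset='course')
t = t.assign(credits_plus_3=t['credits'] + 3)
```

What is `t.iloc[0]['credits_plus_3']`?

filter rows where course in ['Chem', 'Phys']:
   credits course    major  absences
0        4   Chem  Physics        10
1        4   Chem       EE         2
2        2   Phys      Bio        10
6        5   Phys       EE        10
7        5   Chem      Bio         4
9        6   Phys      Bio         4
drop duplicate course (keep=first):
   credits course    major  absences
0        4   Chem  Physics        10
2        2   Phys      Bio        10
add column credits_plus_3 = t['credits'] + 3:
   credits course    major  absences  credits_plus_3
0        4   Chem  Physics        10               7
2        2   Phys      Bio        10               5

7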